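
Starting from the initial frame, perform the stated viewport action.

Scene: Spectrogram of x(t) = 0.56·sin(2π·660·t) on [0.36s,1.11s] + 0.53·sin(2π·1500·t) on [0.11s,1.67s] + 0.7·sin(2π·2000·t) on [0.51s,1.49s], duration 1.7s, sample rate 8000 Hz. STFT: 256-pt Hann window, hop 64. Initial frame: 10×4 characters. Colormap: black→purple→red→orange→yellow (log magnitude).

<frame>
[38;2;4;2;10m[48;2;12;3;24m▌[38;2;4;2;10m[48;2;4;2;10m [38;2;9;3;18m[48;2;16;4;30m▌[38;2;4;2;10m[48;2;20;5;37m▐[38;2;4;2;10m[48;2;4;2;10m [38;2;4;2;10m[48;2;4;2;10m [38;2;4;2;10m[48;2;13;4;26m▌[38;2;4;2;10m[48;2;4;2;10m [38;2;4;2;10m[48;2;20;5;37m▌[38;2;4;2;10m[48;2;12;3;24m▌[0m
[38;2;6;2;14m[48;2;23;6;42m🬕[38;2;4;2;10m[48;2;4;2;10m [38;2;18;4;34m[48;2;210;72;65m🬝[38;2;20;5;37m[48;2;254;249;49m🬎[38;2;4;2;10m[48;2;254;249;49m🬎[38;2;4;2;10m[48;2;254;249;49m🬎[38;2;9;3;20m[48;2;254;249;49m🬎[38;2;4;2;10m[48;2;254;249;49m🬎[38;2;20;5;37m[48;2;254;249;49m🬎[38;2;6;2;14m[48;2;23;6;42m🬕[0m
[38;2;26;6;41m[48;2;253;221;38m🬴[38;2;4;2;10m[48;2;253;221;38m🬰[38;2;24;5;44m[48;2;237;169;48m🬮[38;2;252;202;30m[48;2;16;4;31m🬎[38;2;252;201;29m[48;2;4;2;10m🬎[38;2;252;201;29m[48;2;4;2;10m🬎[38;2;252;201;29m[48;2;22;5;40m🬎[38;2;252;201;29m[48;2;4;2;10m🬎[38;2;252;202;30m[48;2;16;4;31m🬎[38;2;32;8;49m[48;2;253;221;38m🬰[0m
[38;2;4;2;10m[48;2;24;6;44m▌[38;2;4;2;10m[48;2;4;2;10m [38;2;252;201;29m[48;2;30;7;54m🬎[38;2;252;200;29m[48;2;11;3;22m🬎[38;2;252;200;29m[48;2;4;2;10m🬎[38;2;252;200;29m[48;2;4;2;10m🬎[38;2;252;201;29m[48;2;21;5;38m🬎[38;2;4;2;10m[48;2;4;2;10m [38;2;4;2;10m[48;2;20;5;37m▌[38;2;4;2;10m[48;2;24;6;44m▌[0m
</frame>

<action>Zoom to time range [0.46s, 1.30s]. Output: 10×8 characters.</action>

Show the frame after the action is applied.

<frame>
[38;2;15;4;28m[48;2;18;5;34m▐[38;2;4;2;10m[48;2;4;2;10m [38;2;4;2;10m[48;2;4;2;10m [38;2;4;2;10m[48;2;4;2;10m [38;2;4;2;10m[48;2;4;2;10m [38;2;4;2;10m[48;2;4;2;10m [38;2;4;2;10m[48;2;4;2;10m [38;2;4;2;10m[48;2;13;4;26m▌[38;2;11;3;22m[48;2;4;2;10m▌[38;2;4;2;10m[48;2;4;2;10m [0m
[38;2;17;4;32m[48;2;21;5;39m▐[38;2;4;2;10m[48;2;4;2;10m [38;2;4;2;10m[48;2;4;2;10m [38;2;4;2;10m[48;2;4;2;10m [38;2;4;2;10m[48;2;4;2;10m [38;2;4;2;10m[48;2;4;2;10m [38;2;4;2;10m[48;2;4;2;10m [38;2;4;2;10m[48;2;14;4;26m▌[38;2;4;2;10m[48;2;11;3;22m▐[38;2;4;2;10m[48;2;4;2;10m [0m
[38;2;22;5;41m[48;2;30;7;55m🬊[38;2;4;2;10m[48;2;4;2;10m [38;2;4;2;10m[48;2;4;2;10m [38;2;4;2;10m[48;2;4;2;10m [38;2;4;2;10m[48;2;4;2;10m [38;2;4;2;10m[48;2;4;2;10m [38;2;4;2;10m[48;2;4;2;10m [38;2;4;2;10m[48;2;15;4;28m▌[38;2;4;2;10m[48;2;12;3;24m▐[38;2;4;2;10m[48;2;4;2;10m [0m
[38;2;56;13;79m[48;2;252;200;29m🬎[38;2;4;2;10m[48;2;254;249;49m🬎[38;2;4;2;10m[48;2;254;249;49m🬎[38;2;4;2;10m[48;2;254;249;49m🬎[38;2;4;2;10m[48;2;254;249;49m🬎[38;2;4;2;10m[48;2;254;249;49m🬎[38;2;4;2;10m[48;2;254;249;49m🬎[38;2;10;3;20m[48;2;254;249;49m🬎[38;2;8;2;18m[48;2;254;249;49m🬎[38;2;4;2;10m[48;2;254;249;49m🬎[0m
[38;2;73;17;88m[48;2;249;191;30m🬋[38;2;4;2;10m[48;2;252;201;29m🬋[38;2;4;2;10m[48;2;252;201;29m🬋[38;2;4;2;10m[48;2;252;201;29m🬋[38;2;4;2;10m[48;2;252;201;29m🬋[38;2;4;2;10m[48;2;252;201;29m🬋[38;2;4;2;10m[48;2;252;201;29m🬋[38;2;12;3;24m[48;2;252;201;29m🬋[38;2;10;3;21m[48;2;252;201;29m🬋[38;2;4;2;10m[48;2;252;201;29m🬋[0m
[38;2;250;155;11m[48;2;24;6;44m🬂[38;2;250;154;10m[48;2;4;2;10m🬂[38;2;250;154;10m[48;2;4;2;10m🬂[38;2;250;154;10m[48;2;4;2;10m🬂[38;2;250;154;10m[48;2;4;2;10m🬂[38;2;250;154;10m[48;2;4;2;10m🬂[38;2;250;154;10m[48;2;4;2;10m🬂[38;2;250;155;10m[48;2;19;5;36m🬂[38;2;250;154;10m[48;2;16;4;30m🬂[38;2;250;154;10m[48;2;4;2;10m🬂[0m
[38;2;20;5;37m[48;2;252;200;29m🬂[38;2;5;2;12m[48;2;252;200;29m🬂[38;2;5;2;12m[48;2;252;200;29m🬂[38;2;5;2;12m[48;2;252;200;29m🬂[38;2;5;2;12m[48;2;252;200;29m🬂[38;2;5;2;12m[48;2;252;200;29m🬂[38;2;5;2;12m[48;2;252;200;29m🬂[38;2;38;9;50m[48;2;252;201;29m🬂[38;2;15;4;28m[48;2;197;51;79m🬨[38;2;4;2;10m[48;2;4;2;10m [0m
[38;2;18;5;34m[48;2;15;4;28m▌[38;2;4;2;11m[48;2;4;2;10m🬂[38;2;4;2;11m[48;2;4;2;10m🬂[38;2;4;2;11m[48;2;4;2;10m🬂[38;2;4;2;11m[48;2;4;2;10m🬂[38;2;4;2;11m[48;2;4;2;10m🬂[38;2;4;2;11m[48;2;4;2;10m🬂[38;2;43;10;70m[48;2;4;2;10m▐[38;2;37;8;66m[48;2;9;3;18m🬄[38;2;4;2;10m[48;2;4;2;10m [0m
</frame>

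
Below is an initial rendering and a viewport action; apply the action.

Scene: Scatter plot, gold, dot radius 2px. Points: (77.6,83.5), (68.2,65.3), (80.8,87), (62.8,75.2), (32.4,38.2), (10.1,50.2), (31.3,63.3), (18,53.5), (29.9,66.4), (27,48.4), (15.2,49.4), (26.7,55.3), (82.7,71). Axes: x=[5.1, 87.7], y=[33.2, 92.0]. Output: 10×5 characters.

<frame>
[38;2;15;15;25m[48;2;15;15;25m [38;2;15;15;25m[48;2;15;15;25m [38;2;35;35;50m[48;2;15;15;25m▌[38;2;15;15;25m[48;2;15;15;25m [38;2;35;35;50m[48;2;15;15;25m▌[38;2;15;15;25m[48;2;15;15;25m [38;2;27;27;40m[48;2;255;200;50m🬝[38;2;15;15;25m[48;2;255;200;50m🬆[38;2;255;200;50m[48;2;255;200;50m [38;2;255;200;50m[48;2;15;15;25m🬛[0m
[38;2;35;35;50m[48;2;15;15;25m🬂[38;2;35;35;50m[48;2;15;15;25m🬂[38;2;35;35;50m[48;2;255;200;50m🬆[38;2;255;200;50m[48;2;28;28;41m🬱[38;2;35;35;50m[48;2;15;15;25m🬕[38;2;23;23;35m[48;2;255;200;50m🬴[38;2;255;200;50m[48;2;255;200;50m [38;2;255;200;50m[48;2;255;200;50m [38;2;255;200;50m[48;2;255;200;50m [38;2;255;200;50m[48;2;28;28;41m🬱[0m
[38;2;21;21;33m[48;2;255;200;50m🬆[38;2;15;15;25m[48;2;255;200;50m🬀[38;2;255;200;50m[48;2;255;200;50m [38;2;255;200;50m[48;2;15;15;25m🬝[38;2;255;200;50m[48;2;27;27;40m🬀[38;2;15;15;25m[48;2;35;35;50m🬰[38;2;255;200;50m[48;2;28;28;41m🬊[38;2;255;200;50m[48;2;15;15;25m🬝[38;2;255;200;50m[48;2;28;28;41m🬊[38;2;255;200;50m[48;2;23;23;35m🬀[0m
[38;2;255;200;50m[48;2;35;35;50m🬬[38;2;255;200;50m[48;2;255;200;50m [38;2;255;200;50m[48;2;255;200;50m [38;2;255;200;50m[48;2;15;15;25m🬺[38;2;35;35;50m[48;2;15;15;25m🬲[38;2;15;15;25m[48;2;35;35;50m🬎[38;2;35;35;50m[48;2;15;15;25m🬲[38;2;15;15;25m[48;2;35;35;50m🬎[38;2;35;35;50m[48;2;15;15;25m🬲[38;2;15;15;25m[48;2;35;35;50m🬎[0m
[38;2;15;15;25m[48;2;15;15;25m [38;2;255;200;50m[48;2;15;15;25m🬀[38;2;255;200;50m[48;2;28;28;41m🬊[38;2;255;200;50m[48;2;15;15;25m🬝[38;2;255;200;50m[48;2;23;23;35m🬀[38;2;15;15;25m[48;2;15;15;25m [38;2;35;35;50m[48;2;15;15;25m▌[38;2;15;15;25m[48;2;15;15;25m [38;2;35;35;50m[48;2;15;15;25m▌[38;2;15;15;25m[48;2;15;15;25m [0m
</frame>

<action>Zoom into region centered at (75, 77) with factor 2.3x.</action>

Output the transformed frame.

<frame>
[38;2;15;15;25m[48;2;15;15;25m [38;2;15;15;25m[48;2;15;15;25m [38;2;35;35;50m[48;2;15;15;25m▌[38;2;15;15;25m[48;2;15;15;25m [38;2;27;27;40m[48;2;255;200;50m🬝[38;2;15;15;25m[48;2;255;200;50m🬀[38;2;255;200;50m[48;2;255;200;50m [38;2;15;15;25m[48;2;255;200;50m🬸[38;2;35;35;50m[48;2;15;15;25m▌[38;2;15;15;25m[48;2;15;15;25m [0m
[38;2;35;35;50m[48;2;15;15;25m🬂[38;2;23;23;35m[48;2;255;200;50m🬝[38;2;35;35;50m[48;2;15;15;25m🬕[38;2;35;35;50m[48;2;15;15;25m🬂[38;2;255;200;50m[48;2;28;28;41m🬊[38;2;255;200;50m[48;2;15;15;25m🬝[38;2;255;200;50m[48;2;27;27;40m🬀[38;2;35;35;50m[48;2;15;15;25m🬂[38;2;35;35;50m[48;2;15;15;25m🬕[38;2;35;35;50m[48;2;15;15;25m🬂[0m
[38;2;19;19;30m[48;2;255;200;50m🬴[38;2;255;200;50m[48;2;255;200;50m [38;2;255;200;50m[48;2;15;15;25m🬛[38;2;15;15;25m[48;2;35;35;50m🬰[38;2;35;35;50m[48;2;15;15;25m🬛[38;2;15;15;25m[48;2;35;35;50m🬰[38;2;31;31;45m[48;2;255;200;50m🬝[38;2;15;15;25m[48;2;35;35;50m🬰[38;2;35;35;50m[48;2;15;15;25m🬛[38;2;15;15;25m[48;2;35;35;50m🬰[0m
[38;2;15;15;25m[48;2;35;35;50m🬎[38;2;23;23;35m[48;2;255;200;50m🬺[38;2;27;27;40m[48;2;255;200;50m🬝[38;2;15;15;25m[48;2;35;35;50m🬎[38;2;35;35;50m[48;2;15;15;25m🬲[38;2;23;23;35m[48;2;255;200;50m🬴[38;2;255;200;50m[48;2;255;200;50m [38;2;255;200;50m[48;2;25;25;37m🬛[38;2;35;35;50m[48;2;15;15;25m🬲[38;2;15;15;25m[48;2;35;35;50m🬎[0m
[38;2;15;15;25m[48;2;15;15;25m [38;2;15;15;25m[48;2;255;200;50m🬴[38;2;255;200;50m[48;2;255;200;50m [38;2;255;200;50m[48;2;15;15;25m🬛[38;2;35;35;50m[48;2;15;15;25m▌[38;2;15;15;25m[48;2;15;15;25m [38;2;255;200;50m[48;2;27;27;40m🬁[38;2;15;15;25m[48;2;15;15;25m [38;2;35;35;50m[48;2;15;15;25m▌[38;2;15;15;25m[48;2;15;15;25m [0m
</frame>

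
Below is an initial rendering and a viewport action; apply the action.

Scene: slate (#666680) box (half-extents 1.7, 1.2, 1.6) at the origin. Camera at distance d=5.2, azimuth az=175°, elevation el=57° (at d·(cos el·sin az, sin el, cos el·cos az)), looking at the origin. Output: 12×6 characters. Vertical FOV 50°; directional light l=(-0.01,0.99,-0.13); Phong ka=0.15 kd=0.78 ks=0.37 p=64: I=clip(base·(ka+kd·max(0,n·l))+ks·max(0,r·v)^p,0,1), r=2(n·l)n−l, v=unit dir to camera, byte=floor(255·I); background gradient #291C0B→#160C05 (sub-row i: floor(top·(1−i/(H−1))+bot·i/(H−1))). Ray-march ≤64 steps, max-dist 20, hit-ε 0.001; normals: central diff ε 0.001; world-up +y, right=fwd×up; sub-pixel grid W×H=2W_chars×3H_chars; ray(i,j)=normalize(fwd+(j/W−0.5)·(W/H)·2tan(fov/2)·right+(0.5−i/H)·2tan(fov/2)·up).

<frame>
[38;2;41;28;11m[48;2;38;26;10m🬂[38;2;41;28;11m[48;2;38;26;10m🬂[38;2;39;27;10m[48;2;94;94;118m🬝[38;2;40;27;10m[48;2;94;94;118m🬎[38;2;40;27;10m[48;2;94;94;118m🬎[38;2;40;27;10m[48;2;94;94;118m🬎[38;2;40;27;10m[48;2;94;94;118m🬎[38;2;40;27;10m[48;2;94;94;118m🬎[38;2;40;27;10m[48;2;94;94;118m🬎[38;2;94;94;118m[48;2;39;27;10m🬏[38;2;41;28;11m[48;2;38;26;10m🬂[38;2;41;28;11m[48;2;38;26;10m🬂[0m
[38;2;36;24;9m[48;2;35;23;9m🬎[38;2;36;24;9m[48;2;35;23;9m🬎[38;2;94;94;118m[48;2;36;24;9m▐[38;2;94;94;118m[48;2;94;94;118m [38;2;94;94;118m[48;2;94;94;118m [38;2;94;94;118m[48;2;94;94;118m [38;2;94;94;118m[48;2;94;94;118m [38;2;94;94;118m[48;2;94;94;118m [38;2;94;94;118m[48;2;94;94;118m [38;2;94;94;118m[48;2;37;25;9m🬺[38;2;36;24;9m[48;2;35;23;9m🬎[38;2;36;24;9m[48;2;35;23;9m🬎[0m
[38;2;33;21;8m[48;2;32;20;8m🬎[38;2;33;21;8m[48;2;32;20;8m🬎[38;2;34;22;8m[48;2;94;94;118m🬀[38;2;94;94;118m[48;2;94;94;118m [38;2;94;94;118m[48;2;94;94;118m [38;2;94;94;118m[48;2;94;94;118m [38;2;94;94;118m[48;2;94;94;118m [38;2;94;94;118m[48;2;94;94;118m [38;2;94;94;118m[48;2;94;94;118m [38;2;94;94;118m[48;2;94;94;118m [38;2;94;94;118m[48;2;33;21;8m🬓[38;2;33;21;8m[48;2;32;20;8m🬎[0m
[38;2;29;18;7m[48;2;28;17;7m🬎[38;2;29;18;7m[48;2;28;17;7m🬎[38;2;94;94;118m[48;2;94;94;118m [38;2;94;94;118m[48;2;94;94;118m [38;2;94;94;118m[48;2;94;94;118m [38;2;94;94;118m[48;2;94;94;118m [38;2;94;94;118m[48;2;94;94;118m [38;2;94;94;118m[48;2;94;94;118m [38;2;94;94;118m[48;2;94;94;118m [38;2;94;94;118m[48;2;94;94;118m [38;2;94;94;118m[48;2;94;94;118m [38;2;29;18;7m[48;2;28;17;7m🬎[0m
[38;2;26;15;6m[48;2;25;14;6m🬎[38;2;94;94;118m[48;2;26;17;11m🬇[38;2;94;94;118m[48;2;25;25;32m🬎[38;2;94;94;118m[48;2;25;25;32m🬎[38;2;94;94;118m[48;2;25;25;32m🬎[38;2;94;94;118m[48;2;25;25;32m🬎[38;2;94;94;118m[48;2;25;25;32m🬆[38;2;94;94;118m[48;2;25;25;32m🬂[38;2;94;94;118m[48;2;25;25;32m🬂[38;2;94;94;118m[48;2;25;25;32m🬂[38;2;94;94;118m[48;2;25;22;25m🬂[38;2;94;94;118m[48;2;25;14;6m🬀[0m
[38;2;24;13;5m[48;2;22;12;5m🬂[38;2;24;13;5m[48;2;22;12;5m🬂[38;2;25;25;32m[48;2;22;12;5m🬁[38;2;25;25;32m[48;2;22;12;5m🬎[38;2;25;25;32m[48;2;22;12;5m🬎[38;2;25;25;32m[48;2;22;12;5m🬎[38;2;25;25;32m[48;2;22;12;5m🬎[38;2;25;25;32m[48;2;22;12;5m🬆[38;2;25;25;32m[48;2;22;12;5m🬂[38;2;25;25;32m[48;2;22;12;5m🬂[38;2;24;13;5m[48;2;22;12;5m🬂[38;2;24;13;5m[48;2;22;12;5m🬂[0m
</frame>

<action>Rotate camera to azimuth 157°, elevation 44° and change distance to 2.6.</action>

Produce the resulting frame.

<frame>
[38;2;94;94;118m[48;2;94;94;118m [38;2;94;94;118m[48;2;94;94;118m [38;2;94;94;118m[48;2;94;94;118m [38;2;94;94;118m[48;2;94;94;118m [38;2;94;94;118m[48;2;94;94;118m [38;2;94;94;118m[48;2;94;94;118m [38;2;94;94;118m[48;2;94;94;118m [38;2;94;94;118m[48;2;94;94;118m [38;2;94;94;118m[48;2;94;94;118m [38;2;94;94;118m[48;2;94;94;118m [38;2;94;94;118m[48;2;94;94;118m [38;2;94;94;118m[48;2;94;94;118m [0m
[38;2;94;94;118m[48;2;94;94;118m [38;2;94;94;118m[48;2;94;94;118m [38;2;94;94;118m[48;2;94;94;118m [38;2;94;94;118m[48;2;94;94;118m [38;2;94;94;118m[48;2;94;94;118m [38;2;94;94;118m[48;2;94;94;118m [38;2;94;94;118m[48;2;94;94;118m [38;2;94;94;118m[48;2;94;94;118m [38;2;94;94;118m[48;2;94;94;118m [38;2;94;94;118m[48;2;94;94;118m [38;2;94;94;118m[48;2;94;94;118m [38;2;94;94;118m[48;2;94;94;118m [0m
[38;2;94;94;118m[48;2;94;94;118m [38;2;94;94;118m[48;2;94;94;118m [38;2;94;94;118m[48;2;94;94;118m [38;2;94;94;118m[48;2;94;94;118m [38;2;94;94;118m[48;2;94;94;118m [38;2;94;94;118m[48;2;94;94;118m [38;2;94;94;118m[48;2;94;94;118m [38;2;94;94;118m[48;2;94;94;118m [38;2;94;94;118m[48;2;94;94;118m [38;2;94;94;118m[48;2;94;94;118m [38;2;94;94;118m[48;2;94;94;118m [38;2;94;94;118m[48;2;94;94;118m [0m
[38;2;94;94;118m[48;2;94;94;118m [38;2;94;94;118m[48;2;94;94;118m [38;2;94;94;118m[48;2;94;94;118m [38;2;94;94;118m[48;2;94;94;118m [38;2;94;94;118m[48;2;94;94;118m [38;2;94;94;118m[48;2;94;94;118m [38;2;94;94;118m[48;2;94;94;118m [38;2;94;94;118m[48;2;94;94;118m [38;2;94;94;118m[48;2;94;94;118m [38;2;94;94;118m[48;2;94;94;118m [38;2;94;94;118m[48;2;94;94;118m [38;2;94;94;118m[48;2;94;94;118m [0m
[38;2;94;94;118m[48;2;94;94;118m [38;2;94;94;118m[48;2;94;94;118m [38;2;94;94;118m[48;2;94;94;118m [38;2;94;94;118m[48;2;94;94;118m [38;2;94;94;118m[48;2;94;94;118m [38;2;94;94;118m[48;2;94;94;118m [38;2;94;94;118m[48;2;94;94;118m [38;2;94;94;118m[48;2;94;94;118m [38;2;94;94;118m[48;2;94;94;118m [38;2;94;94;118m[48;2;94;94;118m [38;2;94;94;118m[48;2;94;94;118m [38;2;94;94;118m[48;2;94;94;118m [0m
[38;2;94;94;118m[48;2;94;94;118m [38;2;94;94;118m[48;2;94;94;118m [38;2;94;94;118m[48;2;94;94;118m [38;2;94;94;118m[48;2;94;94;118m [38;2;94;94;118m[48;2;94;94;118m [38;2;94;94;118m[48;2;94;94;118m [38;2;94;94;118m[48;2;94;94;118m [38;2;94;94;118m[48;2;94;94;118m [38;2;94;94;118m[48;2;94;94;118m [38;2;94;94;118m[48;2;94;94;118m [38;2;94;94;118m[48;2;94;94;118m [38;2;94;94;118m[48;2;25;25;32m🬎[0m
</frame>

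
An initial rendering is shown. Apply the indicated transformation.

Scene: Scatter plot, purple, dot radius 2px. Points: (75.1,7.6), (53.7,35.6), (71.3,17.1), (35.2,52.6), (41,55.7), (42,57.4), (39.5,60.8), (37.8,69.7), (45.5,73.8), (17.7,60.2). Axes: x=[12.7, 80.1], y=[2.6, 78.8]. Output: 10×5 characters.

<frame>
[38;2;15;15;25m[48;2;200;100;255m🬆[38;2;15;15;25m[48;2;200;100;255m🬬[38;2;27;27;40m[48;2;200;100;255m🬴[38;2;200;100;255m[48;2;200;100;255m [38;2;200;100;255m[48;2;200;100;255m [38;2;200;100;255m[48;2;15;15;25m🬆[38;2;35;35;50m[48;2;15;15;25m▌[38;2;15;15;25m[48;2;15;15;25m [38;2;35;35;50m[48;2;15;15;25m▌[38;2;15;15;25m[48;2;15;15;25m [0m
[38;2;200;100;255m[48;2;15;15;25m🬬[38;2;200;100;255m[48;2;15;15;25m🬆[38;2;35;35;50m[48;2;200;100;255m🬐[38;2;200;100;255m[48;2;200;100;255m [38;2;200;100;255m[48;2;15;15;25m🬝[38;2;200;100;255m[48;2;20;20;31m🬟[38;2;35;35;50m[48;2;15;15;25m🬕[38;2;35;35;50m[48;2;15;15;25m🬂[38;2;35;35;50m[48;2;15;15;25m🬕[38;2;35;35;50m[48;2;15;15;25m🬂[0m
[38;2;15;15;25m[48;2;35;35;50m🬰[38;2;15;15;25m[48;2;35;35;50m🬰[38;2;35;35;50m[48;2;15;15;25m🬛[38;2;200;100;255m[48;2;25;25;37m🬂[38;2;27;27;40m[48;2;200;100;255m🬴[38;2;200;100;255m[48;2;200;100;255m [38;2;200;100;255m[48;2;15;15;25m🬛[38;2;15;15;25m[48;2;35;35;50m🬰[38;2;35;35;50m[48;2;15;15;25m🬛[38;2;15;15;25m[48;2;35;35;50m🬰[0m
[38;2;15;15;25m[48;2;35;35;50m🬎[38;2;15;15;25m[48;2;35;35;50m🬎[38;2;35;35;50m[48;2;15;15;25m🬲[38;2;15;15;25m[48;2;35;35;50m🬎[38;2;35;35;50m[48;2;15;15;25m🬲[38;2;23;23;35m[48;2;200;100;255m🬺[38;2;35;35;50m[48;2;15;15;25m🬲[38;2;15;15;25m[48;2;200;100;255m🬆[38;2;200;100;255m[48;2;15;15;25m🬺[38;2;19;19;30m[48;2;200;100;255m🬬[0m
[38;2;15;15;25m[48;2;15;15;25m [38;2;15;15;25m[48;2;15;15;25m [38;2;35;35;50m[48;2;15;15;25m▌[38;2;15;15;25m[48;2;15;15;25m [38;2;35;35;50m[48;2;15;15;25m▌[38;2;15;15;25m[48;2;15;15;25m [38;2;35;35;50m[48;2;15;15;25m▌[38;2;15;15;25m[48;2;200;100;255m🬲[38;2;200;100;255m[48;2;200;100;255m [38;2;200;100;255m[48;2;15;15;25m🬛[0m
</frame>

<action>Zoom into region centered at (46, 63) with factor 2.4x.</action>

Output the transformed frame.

<frame>
[38;2;15;15;25m[48;2;15;15;25m [38;2;15;15;25m[48;2;200;100;255m🬝[38;2;35;35;50m[48;2;15;15;25m▌[38;2;15;15;25m[48;2;200;100;255m🬝[38;2;35;35;50m[48;2;200;100;255m🬀[38;2;15;15;25m[48;2;200;100;255m🬊[38;2;35;35;50m[48;2;15;15;25m▌[38;2;15;15;25m[48;2;15;15;25m [38;2;35;35;50m[48;2;15;15;25m▌[38;2;15;15;25m[48;2;15;15;25m [0m
[38;2;23;23;35m[48;2;200;100;255m🬴[38;2;200;100;255m[48;2;200;100;255m [38;2;200;100;255m[48;2;35;35;50m🬺[38;2;35;35;50m[48;2;15;15;25m🬂[38;2;200;100;255m[48;2;28;28;41m🬊[38;2;200;100;255m[48;2;19;19;30m🬀[38;2;35;35;50m[48;2;15;15;25m🬕[38;2;35;35;50m[48;2;15;15;25m🬂[38;2;35;35;50m[48;2;15;15;25m🬕[38;2;35;35;50m[48;2;15;15;25m🬂[0m
[38;2;15;15;25m[48;2;35;35;50m🬰[38;2;20;20;31m[48;2;200;100;255m🬲[38;2;200;100;255m[48;2;200;100;255m [38;2;200;100;255m[48;2;15;15;25m🬺[38;2;35;35;50m[48;2;15;15;25m🬛[38;2;15;15;25m[48;2;35;35;50m🬰[38;2;35;35;50m[48;2;15;15;25m🬛[38;2;15;15;25m[48;2;35;35;50m🬰[38;2;35;35;50m[48;2;15;15;25m🬛[38;2;15;15;25m[48;2;35;35;50m🬰[0m
[38;2;15;15;25m[48;2;200;100;255m🬆[38;2;200;100;255m[48;2;15;15;25m🬺[38;2;200;100;255m[48;2;200;100;255m [38;2;200;100;255m[48;2;200;100;255m [38;2;200;100;255m[48;2;25;25;37m🬄[38;2;15;15;25m[48;2;35;35;50m🬎[38;2;35;35;50m[48;2;15;15;25m🬲[38;2;15;15;25m[48;2;35;35;50m🬎[38;2;35;35;50m[48;2;15;15;25m🬲[38;2;15;15;25m[48;2;35;35;50m🬎[0m
[38;2;15;15;25m[48;2;200;100;255m🬺[38;2;200;100;255m[48;2;15;15;25m🬆[38;2;35;35;50m[48;2;15;15;25m▌[38;2;200;100;255m[48;2;15;15;25m🬀[38;2;35;35;50m[48;2;15;15;25m▌[38;2;15;15;25m[48;2;15;15;25m [38;2;35;35;50m[48;2;15;15;25m▌[38;2;15;15;25m[48;2;15;15;25m [38;2;35;35;50m[48;2;15;15;25m▌[38;2;15;15;25m[48;2;15;15;25m [0m
</frame>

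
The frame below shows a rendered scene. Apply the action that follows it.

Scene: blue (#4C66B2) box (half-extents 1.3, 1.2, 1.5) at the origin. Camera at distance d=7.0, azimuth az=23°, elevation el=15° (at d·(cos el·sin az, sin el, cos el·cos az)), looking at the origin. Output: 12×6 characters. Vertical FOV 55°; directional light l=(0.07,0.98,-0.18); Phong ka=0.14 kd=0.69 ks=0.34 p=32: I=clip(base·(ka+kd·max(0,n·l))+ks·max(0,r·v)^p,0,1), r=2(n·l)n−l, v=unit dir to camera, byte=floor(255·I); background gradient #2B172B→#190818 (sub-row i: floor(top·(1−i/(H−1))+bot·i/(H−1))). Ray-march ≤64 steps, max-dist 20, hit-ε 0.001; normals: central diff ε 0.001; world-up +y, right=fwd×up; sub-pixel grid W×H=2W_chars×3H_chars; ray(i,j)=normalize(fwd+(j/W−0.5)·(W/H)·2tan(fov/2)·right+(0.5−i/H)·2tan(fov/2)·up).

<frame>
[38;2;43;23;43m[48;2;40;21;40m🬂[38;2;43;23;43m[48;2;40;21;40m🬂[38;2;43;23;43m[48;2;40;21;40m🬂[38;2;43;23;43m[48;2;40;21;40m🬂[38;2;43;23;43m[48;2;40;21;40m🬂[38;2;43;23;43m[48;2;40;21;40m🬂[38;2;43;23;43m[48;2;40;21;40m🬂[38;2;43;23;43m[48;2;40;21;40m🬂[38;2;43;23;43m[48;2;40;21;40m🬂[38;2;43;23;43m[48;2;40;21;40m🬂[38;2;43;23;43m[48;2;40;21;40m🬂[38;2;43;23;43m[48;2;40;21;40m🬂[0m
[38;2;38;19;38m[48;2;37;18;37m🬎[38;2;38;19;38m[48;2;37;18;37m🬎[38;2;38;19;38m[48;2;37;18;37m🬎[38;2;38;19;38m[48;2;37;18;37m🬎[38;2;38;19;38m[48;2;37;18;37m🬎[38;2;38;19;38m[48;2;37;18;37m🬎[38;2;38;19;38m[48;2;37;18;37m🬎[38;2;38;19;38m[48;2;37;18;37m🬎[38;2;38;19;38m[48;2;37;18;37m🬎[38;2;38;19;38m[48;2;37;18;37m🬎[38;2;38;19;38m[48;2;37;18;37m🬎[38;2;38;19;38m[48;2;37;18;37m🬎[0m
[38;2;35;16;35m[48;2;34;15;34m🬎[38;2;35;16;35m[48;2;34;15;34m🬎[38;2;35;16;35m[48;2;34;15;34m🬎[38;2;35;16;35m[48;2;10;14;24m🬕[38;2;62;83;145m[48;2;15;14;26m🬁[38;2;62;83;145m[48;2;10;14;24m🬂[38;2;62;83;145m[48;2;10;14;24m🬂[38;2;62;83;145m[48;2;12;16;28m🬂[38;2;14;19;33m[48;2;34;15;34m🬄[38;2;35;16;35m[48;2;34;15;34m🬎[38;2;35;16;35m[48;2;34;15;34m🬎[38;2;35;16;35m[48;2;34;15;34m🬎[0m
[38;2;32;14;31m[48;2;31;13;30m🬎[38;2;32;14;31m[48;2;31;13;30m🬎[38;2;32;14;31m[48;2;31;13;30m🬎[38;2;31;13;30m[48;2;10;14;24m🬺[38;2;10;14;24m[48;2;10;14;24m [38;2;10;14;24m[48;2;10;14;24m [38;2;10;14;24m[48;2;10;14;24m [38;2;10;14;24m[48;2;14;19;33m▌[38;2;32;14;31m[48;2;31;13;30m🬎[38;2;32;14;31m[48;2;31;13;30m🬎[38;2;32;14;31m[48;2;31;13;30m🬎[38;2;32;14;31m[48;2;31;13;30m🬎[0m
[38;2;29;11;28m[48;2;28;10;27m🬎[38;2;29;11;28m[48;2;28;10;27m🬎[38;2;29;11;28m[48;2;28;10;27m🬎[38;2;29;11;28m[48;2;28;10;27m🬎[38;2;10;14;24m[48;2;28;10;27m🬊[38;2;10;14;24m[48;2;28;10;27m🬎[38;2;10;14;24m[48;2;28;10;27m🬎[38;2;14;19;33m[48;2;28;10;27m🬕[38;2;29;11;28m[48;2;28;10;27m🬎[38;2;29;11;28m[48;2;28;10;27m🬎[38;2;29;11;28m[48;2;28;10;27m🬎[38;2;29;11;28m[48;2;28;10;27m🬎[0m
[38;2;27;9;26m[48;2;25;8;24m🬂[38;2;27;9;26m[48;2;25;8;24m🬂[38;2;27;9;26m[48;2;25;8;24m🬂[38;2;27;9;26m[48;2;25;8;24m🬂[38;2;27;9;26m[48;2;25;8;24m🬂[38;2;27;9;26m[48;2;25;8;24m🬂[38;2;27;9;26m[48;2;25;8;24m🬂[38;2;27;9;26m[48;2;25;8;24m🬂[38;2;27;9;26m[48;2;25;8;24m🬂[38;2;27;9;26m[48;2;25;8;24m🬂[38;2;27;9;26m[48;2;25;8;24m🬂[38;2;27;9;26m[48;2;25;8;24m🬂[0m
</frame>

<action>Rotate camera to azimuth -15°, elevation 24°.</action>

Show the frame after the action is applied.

<frame>
[38;2;43;23;43m[48;2;40;21;40m🬂[38;2;43;23;43m[48;2;40;21;40m🬂[38;2;43;23;43m[48;2;40;21;40m🬂[38;2;43;23;43m[48;2;40;21;40m🬂[38;2;43;23;43m[48;2;40;21;40m🬂[38;2;43;23;43m[48;2;40;21;40m🬂[38;2;43;23;43m[48;2;40;21;40m🬂[38;2;43;23;43m[48;2;40;21;40m🬂[38;2;43;23;43m[48;2;40;21;40m🬂[38;2;43;23;43m[48;2;40;21;40m🬂[38;2;43;23;43m[48;2;40;21;40m🬂[38;2;43;23;43m[48;2;40;21;40m🬂[0m
[38;2;38;19;38m[48;2;37;18;37m🬎[38;2;38;19;38m[48;2;37;18;37m🬎[38;2;38;19;38m[48;2;37;18;37m🬎[38;2;38;19;38m[48;2;37;18;37m🬎[38;2;38;19;38m[48;2;37;18;37m🬎[38;2;38;19;38m[48;2;37;18;37m🬎[38;2;38;19;38m[48;2;37;18;37m🬎[38;2;38;19;38m[48;2;37;18;37m🬎[38;2;38;19;38m[48;2;37;18;37m🬎[38;2;38;19;38m[48;2;37;18;37m🬎[38;2;38;19;38m[48;2;37;18;37m🬎[38;2;38;19;38m[48;2;37;18;37m🬎[0m
[38;2;35;16;35m[48;2;34;15;34m🬎[38;2;35;16;35m[48;2;34;15;34m🬎[38;2;35;16;35m[48;2;34;15;34m🬎[38;2;35;16;35m[48;2;34;15;34m🬎[38;2;62;83;145m[48;2;28;15;32m🬉[38;2;62;83;145m[48;2;10;14;24m🬎[38;2;62;83;145m[48;2;10;14;24m🬎[38;2;62;83;145m[48;2;10;14;24m🬎[38;2;62;83;145m[48;2;20;15;28m🬃[38;2;35;16;35m[48;2;34;15;34m🬎[38;2;35;16;35m[48;2;34;15;34m🬎[38;2;35;16;35m[48;2;34;15;34m🬎[0m
[38;2;32;14;31m[48;2;31;13;30m🬎[38;2;32;14;31m[48;2;31;13;30m🬎[38;2;32;14;31m[48;2;31;13;30m🬎[38;2;32;14;31m[48;2;31;13;30m🬎[38;2;31;13;30m[48;2;10;14;24m🬲[38;2;10;14;24m[48;2;10;14;24m [38;2;10;14;24m[48;2;10;14;24m [38;2;10;14;24m[48;2;10;14;24m [38;2;10;14;24m[48;2;32;14;31m▌[38;2;32;14;31m[48;2;31;13;30m🬎[38;2;32;14;31m[48;2;31;13;30m🬎[38;2;32;14;31m[48;2;31;13;30m🬎[0m
[38;2;29;11;28m[48;2;28;10;27m🬎[38;2;29;11;28m[48;2;28;10;27m🬎[38;2;29;11;28m[48;2;28;10;27m🬎[38;2;29;11;28m[48;2;28;10;27m🬎[38;2;29;11;28m[48;2;28;10;27m🬎[38;2;10;14;24m[48;2;10;14;24m [38;2;10;14;24m[48;2;28;10;27m🬎[38;2;10;14;24m[48;2;28;10;27m🬎[38;2;10;14;24m[48;2;28;10;27m🬄[38;2;29;11;28m[48;2;28;10;27m🬎[38;2;29;11;28m[48;2;28;10;27m🬎[38;2;29;11;28m[48;2;28;10;27m🬎[0m
[38;2;27;9;26m[48;2;25;8;24m🬂[38;2;27;9;26m[48;2;25;8;24m🬂[38;2;27;9;26m[48;2;25;8;24m🬂[38;2;27;9;26m[48;2;25;8;24m🬂[38;2;27;9;26m[48;2;25;8;24m🬂[38;2;27;9;26m[48;2;25;8;24m🬂[38;2;27;9;26m[48;2;25;8;24m🬂[38;2;27;9;26m[48;2;25;8;24m🬂[38;2;27;9;26m[48;2;25;8;24m🬂[38;2;27;9;26m[48;2;25;8;24m🬂[38;2;27;9;26m[48;2;25;8;24m🬂[38;2;27;9;26m[48;2;25;8;24m🬂[0m
</frame>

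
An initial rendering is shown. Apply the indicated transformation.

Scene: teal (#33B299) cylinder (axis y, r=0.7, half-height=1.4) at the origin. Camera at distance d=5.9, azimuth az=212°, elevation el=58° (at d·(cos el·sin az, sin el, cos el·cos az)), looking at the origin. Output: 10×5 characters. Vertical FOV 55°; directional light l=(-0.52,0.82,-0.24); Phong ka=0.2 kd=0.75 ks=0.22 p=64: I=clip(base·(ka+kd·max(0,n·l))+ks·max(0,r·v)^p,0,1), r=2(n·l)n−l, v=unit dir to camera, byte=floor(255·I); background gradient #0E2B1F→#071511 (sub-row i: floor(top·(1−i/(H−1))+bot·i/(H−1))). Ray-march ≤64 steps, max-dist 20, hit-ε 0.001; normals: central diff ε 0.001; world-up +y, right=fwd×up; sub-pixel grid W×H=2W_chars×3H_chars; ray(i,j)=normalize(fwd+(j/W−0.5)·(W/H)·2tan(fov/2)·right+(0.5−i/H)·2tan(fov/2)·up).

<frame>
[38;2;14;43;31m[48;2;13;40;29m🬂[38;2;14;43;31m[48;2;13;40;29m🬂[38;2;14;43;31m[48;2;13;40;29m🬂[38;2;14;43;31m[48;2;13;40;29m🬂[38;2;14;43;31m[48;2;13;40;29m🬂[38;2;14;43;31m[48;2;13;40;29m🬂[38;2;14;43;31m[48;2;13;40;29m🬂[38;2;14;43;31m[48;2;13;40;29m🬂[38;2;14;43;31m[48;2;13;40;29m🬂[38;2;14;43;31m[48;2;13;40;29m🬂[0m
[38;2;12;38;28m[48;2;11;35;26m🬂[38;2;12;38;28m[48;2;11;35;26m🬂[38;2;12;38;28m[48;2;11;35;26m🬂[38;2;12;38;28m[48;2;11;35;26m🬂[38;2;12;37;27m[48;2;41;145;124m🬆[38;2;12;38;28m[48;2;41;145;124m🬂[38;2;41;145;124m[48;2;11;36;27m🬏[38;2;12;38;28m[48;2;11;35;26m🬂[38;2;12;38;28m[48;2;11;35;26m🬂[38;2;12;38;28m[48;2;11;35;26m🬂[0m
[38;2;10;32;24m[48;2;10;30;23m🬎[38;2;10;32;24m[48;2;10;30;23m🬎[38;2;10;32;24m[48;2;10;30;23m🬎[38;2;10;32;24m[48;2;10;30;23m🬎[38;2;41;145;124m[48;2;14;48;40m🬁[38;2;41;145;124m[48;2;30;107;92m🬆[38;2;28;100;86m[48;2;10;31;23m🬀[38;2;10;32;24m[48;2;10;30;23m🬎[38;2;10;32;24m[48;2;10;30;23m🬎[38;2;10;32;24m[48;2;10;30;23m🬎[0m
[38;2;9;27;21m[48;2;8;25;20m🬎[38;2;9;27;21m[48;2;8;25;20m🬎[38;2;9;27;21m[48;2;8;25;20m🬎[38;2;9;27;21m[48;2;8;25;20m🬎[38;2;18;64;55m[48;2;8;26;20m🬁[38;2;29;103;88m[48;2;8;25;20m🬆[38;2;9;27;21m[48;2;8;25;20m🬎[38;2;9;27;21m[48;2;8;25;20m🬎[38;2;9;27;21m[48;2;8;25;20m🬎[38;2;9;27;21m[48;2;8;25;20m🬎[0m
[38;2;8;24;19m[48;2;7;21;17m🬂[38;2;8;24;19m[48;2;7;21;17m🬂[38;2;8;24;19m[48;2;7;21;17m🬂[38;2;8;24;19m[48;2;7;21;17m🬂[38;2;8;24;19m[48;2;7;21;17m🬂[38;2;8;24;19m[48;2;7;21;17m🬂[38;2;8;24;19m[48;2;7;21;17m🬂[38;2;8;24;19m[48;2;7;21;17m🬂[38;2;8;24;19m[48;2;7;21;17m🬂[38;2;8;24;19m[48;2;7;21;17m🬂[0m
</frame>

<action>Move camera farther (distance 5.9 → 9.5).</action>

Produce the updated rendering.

<frame>
[38;2;14;43;31m[48;2;13;40;29m🬂[38;2;14;43;31m[48;2;13;40;29m🬂[38;2;14;43;31m[48;2;13;40;29m🬂[38;2;14;43;31m[48;2;13;40;29m🬂[38;2;14;43;31m[48;2;13;40;29m🬂[38;2;14;43;31m[48;2;13;40;29m🬂[38;2;14;43;31m[48;2;13;40;29m🬂[38;2;14;43;31m[48;2;13;40;29m🬂[38;2;14;43;31m[48;2;13;40;29m🬂[38;2;14;43;31m[48;2;13;40;29m🬂[0m
[38;2;12;38;28m[48;2;11;35;26m🬂[38;2;12;38;28m[48;2;11;35;26m🬂[38;2;12;38;28m[48;2;11;35;26m🬂[38;2;12;38;28m[48;2;11;35;26m🬂[38;2;12;38;28m[48;2;11;35;26m🬂[38;2;12;38;28m[48;2;11;35;26m🬂[38;2;12;38;28m[48;2;11;35;26m🬂[38;2;12;38;28m[48;2;11;35;26m🬂[38;2;12;38;28m[48;2;11;35;26m🬂[38;2;12;38;28m[48;2;11;35;26m🬂[0m
[38;2;10;32;24m[48;2;10;30;23m🬎[38;2;10;32;24m[48;2;10;30;23m🬎[38;2;10;32;24m[48;2;10;30;23m🬎[38;2;10;32;24m[48;2;10;30;23m🬎[38;2;41;145;124m[48;2;10;33;26m🬁[38;2;41;145;124m[48;2;28;99;85m🬆[38;2;10;32;24m[48;2;10;30;23m🬎[38;2;10;32;24m[48;2;10;30;23m🬎[38;2;10;32;24m[48;2;10;30;23m🬎[38;2;10;32;24m[48;2;10;30;23m🬎[0m
[38;2;9;27;21m[48;2;8;25;20m🬎[38;2;9;27;21m[48;2;8;25;20m🬎[38;2;9;27;21m[48;2;8;25;20m🬎[38;2;9;27;21m[48;2;8;25;20m🬎[38;2;9;27;21m[48;2;8;25;20m🬎[38;2;28;99;85m[48;2;8;26;20m🬀[38;2;9;27;21m[48;2;8;25;20m🬎[38;2;9;27;21m[48;2;8;25;20m🬎[38;2;9;27;21m[48;2;8;25;20m🬎[38;2;9;27;21m[48;2;8;25;20m🬎[0m
[38;2;8;24;19m[48;2;7;21;17m🬂[38;2;8;24;19m[48;2;7;21;17m🬂[38;2;8;24;19m[48;2;7;21;17m🬂[38;2;8;24;19m[48;2;7;21;17m🬂[38;2;8;24;19m[48;2;7;21;17m🬂[38;2;8;24;19m[48;2;7;21;17m🬂[38;2;8;24;19m[48;2;7;21;17m🬂[38;2;8;24;19m[48;2;7;21;17m🬂[38;2;8;24;19m[48;2;7;21;17m🬂[38;2;8;24;19m[48;2;7;21;17m🬂[0m
</frame>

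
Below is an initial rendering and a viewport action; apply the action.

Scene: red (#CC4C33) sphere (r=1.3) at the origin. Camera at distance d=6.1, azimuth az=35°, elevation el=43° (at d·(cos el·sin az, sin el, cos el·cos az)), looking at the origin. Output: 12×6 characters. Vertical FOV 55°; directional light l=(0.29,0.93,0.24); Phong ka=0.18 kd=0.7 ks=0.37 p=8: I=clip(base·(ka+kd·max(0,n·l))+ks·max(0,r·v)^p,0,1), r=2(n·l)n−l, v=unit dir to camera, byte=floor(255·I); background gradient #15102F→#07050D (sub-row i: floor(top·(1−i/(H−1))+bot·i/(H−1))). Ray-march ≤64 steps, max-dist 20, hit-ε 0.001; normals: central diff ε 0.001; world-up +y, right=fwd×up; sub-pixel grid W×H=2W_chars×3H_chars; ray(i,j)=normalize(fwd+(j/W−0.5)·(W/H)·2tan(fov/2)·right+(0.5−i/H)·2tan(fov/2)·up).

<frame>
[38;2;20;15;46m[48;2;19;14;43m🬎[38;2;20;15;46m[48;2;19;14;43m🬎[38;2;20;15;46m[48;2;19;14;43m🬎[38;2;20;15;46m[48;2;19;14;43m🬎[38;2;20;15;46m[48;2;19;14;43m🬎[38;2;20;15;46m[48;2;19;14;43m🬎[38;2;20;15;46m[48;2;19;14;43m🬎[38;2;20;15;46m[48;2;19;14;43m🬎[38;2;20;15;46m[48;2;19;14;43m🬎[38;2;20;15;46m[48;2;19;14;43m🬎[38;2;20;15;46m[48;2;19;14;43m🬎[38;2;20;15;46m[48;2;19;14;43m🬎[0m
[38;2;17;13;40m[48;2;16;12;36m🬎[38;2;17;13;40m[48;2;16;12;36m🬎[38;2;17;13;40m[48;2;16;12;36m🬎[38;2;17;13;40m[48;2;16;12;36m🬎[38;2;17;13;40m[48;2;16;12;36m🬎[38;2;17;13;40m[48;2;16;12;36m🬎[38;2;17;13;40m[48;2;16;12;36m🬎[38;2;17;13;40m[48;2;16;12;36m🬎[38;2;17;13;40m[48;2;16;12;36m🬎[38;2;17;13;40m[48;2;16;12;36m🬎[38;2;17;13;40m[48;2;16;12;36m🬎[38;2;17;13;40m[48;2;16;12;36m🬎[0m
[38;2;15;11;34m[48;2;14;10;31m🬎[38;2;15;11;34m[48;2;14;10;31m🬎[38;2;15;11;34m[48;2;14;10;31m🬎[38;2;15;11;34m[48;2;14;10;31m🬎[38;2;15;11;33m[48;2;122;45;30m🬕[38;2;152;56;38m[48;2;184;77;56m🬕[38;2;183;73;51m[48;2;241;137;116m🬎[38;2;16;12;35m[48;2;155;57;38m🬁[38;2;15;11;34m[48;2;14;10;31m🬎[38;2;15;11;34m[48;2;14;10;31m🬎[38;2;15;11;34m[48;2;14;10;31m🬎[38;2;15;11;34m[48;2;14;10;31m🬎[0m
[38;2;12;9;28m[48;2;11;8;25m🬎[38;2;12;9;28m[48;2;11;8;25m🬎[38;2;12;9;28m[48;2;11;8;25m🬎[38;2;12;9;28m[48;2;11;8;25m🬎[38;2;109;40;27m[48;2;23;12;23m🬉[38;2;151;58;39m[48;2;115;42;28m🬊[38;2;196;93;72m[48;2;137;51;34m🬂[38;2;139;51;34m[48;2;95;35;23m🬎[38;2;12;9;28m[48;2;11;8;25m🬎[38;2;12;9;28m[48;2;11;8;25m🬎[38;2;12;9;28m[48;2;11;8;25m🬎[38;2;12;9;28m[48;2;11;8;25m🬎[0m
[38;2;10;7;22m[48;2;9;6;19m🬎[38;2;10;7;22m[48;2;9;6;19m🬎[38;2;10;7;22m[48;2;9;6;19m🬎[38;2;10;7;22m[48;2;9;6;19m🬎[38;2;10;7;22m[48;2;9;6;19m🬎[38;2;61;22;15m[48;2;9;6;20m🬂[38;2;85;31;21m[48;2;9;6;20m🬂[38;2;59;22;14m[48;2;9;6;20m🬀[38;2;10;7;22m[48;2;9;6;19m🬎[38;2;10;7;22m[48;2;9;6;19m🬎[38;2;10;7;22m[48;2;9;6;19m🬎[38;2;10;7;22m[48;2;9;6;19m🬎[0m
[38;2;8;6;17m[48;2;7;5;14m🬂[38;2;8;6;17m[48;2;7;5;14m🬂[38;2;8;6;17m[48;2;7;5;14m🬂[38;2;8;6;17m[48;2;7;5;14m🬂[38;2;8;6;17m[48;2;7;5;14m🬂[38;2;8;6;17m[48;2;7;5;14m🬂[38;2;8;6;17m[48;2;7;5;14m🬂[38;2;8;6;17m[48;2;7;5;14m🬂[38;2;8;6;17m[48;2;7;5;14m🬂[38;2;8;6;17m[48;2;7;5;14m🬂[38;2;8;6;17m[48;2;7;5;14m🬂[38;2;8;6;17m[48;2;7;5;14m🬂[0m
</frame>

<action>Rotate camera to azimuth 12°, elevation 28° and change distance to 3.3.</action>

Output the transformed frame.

<frame>
[38;2;20;15;46m[48;2;19;14;43m🬎[38;2;20;15;46m[48;2;19;14;43m🬎[38;2;20;15;46m[48;2;19;14;43m🬎[38;2;20;15;46m[48;2;19;14;43m🬎[38;2;20;15;46m[48;2;19;14;43m🬎[38;2;20;15;46m[48;2;165;61;41m🬎[38;2;20;15;46m[48;2;176;65;43m🬎[38;2;177;66;44m[48;2;20;15;45m🬏[38;2;20;15;46m[48;2;19;14;43m🬎[38;2;20;15;46m[48;2;19;14;43m🬎[38;2;20;15;46m[48;2;19;14;43m🬎[38;2;20;15;46m[48;2;19;14;43m🬎[0m
[38;2;17;13;40m[48;2;16;12;36m🬎[38;2;17;13;40m[48;2;16;12;36m🬎[38;2;17;13;40m[48;2;16;12;36m🬎[38;2;17;13;40m[48;2;127;47;31m🬆[38;2;155;57;39m[48;2;145;54;36m▐[38;2;169;66;46m[48;2;195;94;74m🬝[38;2;189;79;58m[48;2;237;132;112m🬎[38;2;186;75;54m[48;2;230;123;102m🬬[38;2;18;14;41m[48;2;173;64;43m🬁[38;2;160;59;40m[48;2;17;13;39m🬏[38;2;17;13;40m[48;2;16;12;36m🬎[38;2;17;13;40m[48;2;16;12;36m🬎[0m
[38;2;15;11;34m[48;2;14;10;31m🬎[38;2;15;11;34m[48;2;14;10;31m🬎[38;2;84;31;20m[48;2;15;11;33m🬦[38;2;127;47;31m[48;2;111;41;27m🬉[38;2;142;53;36m[48;2;129;48;32m🬊[38;2;186;90;71m[48;2;152;62;44m🬉[38;2;238;140;120m[48;2;183;90;73m🬊[38;2;232;131;111m[48;2;185;88;69m🬄[38;2;172;71;51m[48;2;156;59;40m🬄[38;2;146;54;36m[48;2;16;12;35m🬺[38;2;15;11;34m[48;2;14;10;31m🬎[38;2;15;11;34m[48;2;14;10;31m🬎[0m
[38;2;12;9;28m[48;2;11;8;25m🬎[38;2;12;9;28m[48;2;11;8;25m🬎[38;2;67;25;16m[48;2;19;10;22m🬉[38;2;99;37;24m[48;2;80;29;19m🬊[38;2;117;43;29m[48;2;101;37;24m🬊[38;2;129;48;32m[48;2;113;42;28m🬊[38;2;143;57;40m[48;2;123;45;30m🬂[38;2;146;57;40m[48;2;126;47;31m🬂[38;2;138;51;34m[48;2;123;45;30m🬆[38;2;129;47;32m[48;2;106;39;26m🬆[38;2;12;9;28m[48;2;11;8;25m🬎[38;2;12;9;28m[48;2;11;8;25m🬎[0m
[38;2;10;7;22m[48;2;9;6;19m🬎[38;2;10;7;22m[48;2;9;6;19m🬎[38;2;10;7;22m[48;2;9;6;19m🬎[38;2;59;22;14m[48;2;27;10;12m🬊[38;2;83;30;20m[48;2;57;21;13m🬊[38;2;96;35;23m[48;2;74;27;18m🬊[38;2;102;38;25m[48;2;82;30;20m🬊[38;2;102;37;25m[48;2;79;29;19m🬎[38;2;98;36;24m[48;2;68;25;16m🬎[38;2;84;31;21m[48;2;9;6;20m🬄[38;2;10;7;22m[48;2;9;6;19m🬎[38;2;10;7;22m[48;2;9;6;19m🬎[0m
[38;2;8;6;17m[48;2;7;5;14m🬂[38;2;8;6;17m[48;2;7;5;14m🬂[38;2;8;6;17m[48;2;7;5;14m🬂[38;2;8;6;17m[48;2;7;5;14m🬂[38;2;36;13;9m[48;2;7;5;14m🬂[38;2;42;15;10m[48;2;7;5;13m🬎[38;2;47;17;11m[48;2;7;5;13m🬎[38;2;50;18;12m[48;2;7;5;13m🬆[38;2;42;15;10m[48;2;7;5;14m🬀[38;2;8;6;17m[48;2;7;5;14m🬂[38;2;8;6;17m[48;2;7;5;14m🬂[38;2;8;6;17m[48;2;7;5;14m🬂[0m
</frame>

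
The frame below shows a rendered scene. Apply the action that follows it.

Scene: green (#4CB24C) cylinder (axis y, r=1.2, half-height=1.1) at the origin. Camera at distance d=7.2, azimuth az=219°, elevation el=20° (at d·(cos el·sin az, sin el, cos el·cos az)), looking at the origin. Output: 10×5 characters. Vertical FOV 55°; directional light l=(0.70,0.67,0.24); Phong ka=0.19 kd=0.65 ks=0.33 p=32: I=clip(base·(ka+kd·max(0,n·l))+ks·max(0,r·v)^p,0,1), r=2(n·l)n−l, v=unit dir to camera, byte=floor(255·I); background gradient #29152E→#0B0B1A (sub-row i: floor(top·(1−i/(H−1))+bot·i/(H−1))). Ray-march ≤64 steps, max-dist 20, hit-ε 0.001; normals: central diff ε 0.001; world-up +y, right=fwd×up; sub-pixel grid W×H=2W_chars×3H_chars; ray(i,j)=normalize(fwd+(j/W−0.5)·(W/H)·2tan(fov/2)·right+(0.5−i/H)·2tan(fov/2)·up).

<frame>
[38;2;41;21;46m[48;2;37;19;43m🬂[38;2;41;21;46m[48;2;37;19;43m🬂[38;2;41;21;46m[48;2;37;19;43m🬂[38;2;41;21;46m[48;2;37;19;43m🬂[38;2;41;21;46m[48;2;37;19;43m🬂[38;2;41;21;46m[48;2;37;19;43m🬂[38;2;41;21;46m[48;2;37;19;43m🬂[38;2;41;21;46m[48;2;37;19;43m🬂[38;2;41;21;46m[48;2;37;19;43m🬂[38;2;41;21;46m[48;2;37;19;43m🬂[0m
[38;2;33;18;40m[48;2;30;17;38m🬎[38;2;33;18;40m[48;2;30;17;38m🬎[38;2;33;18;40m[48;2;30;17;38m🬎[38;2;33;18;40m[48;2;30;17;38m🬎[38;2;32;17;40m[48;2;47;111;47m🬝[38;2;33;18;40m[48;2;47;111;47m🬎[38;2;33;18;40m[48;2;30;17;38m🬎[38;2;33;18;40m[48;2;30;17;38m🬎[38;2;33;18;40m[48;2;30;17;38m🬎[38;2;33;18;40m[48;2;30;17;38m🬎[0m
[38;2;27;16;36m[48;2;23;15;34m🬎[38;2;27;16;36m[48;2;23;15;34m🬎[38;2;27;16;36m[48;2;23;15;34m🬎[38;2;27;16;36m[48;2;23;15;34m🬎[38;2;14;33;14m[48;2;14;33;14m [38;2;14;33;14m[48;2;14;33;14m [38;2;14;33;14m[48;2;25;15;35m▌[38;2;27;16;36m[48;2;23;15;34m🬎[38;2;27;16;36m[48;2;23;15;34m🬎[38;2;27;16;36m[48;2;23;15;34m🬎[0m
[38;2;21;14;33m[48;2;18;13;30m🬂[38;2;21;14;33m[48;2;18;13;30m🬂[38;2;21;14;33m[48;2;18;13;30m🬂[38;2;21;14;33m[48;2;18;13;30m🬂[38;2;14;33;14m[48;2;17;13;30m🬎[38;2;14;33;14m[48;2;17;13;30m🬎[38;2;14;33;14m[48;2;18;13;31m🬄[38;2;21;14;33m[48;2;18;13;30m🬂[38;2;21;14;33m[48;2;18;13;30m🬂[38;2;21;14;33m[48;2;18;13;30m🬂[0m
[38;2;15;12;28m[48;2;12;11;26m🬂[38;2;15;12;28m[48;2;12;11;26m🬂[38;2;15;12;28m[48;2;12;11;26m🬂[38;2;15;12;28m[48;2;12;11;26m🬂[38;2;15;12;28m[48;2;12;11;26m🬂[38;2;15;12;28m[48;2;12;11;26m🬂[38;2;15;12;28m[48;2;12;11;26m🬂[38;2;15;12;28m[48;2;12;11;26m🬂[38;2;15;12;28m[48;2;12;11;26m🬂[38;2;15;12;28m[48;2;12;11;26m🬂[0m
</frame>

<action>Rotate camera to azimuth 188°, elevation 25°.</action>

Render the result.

<frame>
[38;2;41;21;46m[48;2;37;19;43m🬂[38;2;41;21;46m[48;2;37;19;43m🬂[38;2;41;21;46m[48;2;37;19;43m🬂[38;2;41;21;46m[48;2;37;19;43m🬂[38;2;41;21;46m[48;2;37;19;43m🬂[38;2;41;21;46m[48;2;37;19;43m🬂[38;2;41;21;46m[48;2;37;19;43m🬂[38;2;41;21;46m[48;2;37;19;43m🬂[38;2;41;21;46m[48;2;37;19;43m🬂[38;2;41;21;46m[48;2;37;19;43m🬂[0m
[38;2;33;18;40m[48;2;30;17;38m🬎[38;2;33;18;40m[48;2;30;17;38m🬎[38;2;33;18;40m[48;2;30;17;38m🬎[38;2;33;18;40m[48;2;30;17;38m🬎[38;2;32;17;40m[48;2;47;111;47m🬝[38;2;33;18;40m[48;2;47;111;47m🬎[38;2;33;18;40m[48;2;30;17;38m🬎[38;2;33;18;40m[48;2;30;17;38m🬎[38;2;33;18;40m[48;2;30;17;38m🬎[38;2;33;18;40m[48;2;30;17;38m🬎[0m
[38;2;27;16;36m[48;2;23;15;34m🬎[38;2;27;16;36m[48;2;23;15;34m🬎[38;2;27;16;36m[48;2;23;15;34m🬎[38;2;27;16;36m[48;2;23;15;34m🬎[38;2;47;111;47m[48;2;21;49;21m🬁[38;2;47;111;47m[48;2;14;33;14m🬂[38;2;14;33;14m[48;2;25;15;35m▌[38;2;27;16;36m[48;2;23;15;34m🬎[38;2;27;16;36m[48;2;23;15;34m🬎[38;2;27;16;36m[48;2;23;15;34m🬎[0m
[38;2;21;14;33m[48;2;18;13;30m🬂[38;2;21;14;33m[48;2;18;13;30m🬂[38;2;21;14;33m[48;2;18;13;30m🬂[38;2;21;14;33m[48;2;18;13;30m🬂[38;2;29;70;29m[48;2;15;23;22m🬄[38;2;14;33;14m[48;2;17;13;30m🬎[38;2;14;33;14m[48;2;18;13;31m🬄[38;2;21;14;33m[48;2;18;13;30m🬂[38;2;21;14;33m[48;2;18;13;30m🬂[38;2;21;14;33m[48;2;18;13;30m🬂[0m
[38;2;15;12;28m[48;2;12;11;26m🬂[38;2;15;12;28m[48;2;12;11;26m🬂[38;2;15;12;28m[48;2;12;11;26m🬂[38;2;15;12;28m[48;2;12;11;26m🬂[38;2;15;12;28m[48;2;12;11;26m🬂[38;2;15;12;28m[48;2;12;11;26m🬂[38;2;15;12;28m[48;2;12;11;26m🬂[38;2;15;12;28m[48;2;12;11;26m🬂[38;2;15;12;28m[48;2;12;11;26m🬂[38;2;15;12;28m[48;2;12;11;26m🬂[0m
</frame>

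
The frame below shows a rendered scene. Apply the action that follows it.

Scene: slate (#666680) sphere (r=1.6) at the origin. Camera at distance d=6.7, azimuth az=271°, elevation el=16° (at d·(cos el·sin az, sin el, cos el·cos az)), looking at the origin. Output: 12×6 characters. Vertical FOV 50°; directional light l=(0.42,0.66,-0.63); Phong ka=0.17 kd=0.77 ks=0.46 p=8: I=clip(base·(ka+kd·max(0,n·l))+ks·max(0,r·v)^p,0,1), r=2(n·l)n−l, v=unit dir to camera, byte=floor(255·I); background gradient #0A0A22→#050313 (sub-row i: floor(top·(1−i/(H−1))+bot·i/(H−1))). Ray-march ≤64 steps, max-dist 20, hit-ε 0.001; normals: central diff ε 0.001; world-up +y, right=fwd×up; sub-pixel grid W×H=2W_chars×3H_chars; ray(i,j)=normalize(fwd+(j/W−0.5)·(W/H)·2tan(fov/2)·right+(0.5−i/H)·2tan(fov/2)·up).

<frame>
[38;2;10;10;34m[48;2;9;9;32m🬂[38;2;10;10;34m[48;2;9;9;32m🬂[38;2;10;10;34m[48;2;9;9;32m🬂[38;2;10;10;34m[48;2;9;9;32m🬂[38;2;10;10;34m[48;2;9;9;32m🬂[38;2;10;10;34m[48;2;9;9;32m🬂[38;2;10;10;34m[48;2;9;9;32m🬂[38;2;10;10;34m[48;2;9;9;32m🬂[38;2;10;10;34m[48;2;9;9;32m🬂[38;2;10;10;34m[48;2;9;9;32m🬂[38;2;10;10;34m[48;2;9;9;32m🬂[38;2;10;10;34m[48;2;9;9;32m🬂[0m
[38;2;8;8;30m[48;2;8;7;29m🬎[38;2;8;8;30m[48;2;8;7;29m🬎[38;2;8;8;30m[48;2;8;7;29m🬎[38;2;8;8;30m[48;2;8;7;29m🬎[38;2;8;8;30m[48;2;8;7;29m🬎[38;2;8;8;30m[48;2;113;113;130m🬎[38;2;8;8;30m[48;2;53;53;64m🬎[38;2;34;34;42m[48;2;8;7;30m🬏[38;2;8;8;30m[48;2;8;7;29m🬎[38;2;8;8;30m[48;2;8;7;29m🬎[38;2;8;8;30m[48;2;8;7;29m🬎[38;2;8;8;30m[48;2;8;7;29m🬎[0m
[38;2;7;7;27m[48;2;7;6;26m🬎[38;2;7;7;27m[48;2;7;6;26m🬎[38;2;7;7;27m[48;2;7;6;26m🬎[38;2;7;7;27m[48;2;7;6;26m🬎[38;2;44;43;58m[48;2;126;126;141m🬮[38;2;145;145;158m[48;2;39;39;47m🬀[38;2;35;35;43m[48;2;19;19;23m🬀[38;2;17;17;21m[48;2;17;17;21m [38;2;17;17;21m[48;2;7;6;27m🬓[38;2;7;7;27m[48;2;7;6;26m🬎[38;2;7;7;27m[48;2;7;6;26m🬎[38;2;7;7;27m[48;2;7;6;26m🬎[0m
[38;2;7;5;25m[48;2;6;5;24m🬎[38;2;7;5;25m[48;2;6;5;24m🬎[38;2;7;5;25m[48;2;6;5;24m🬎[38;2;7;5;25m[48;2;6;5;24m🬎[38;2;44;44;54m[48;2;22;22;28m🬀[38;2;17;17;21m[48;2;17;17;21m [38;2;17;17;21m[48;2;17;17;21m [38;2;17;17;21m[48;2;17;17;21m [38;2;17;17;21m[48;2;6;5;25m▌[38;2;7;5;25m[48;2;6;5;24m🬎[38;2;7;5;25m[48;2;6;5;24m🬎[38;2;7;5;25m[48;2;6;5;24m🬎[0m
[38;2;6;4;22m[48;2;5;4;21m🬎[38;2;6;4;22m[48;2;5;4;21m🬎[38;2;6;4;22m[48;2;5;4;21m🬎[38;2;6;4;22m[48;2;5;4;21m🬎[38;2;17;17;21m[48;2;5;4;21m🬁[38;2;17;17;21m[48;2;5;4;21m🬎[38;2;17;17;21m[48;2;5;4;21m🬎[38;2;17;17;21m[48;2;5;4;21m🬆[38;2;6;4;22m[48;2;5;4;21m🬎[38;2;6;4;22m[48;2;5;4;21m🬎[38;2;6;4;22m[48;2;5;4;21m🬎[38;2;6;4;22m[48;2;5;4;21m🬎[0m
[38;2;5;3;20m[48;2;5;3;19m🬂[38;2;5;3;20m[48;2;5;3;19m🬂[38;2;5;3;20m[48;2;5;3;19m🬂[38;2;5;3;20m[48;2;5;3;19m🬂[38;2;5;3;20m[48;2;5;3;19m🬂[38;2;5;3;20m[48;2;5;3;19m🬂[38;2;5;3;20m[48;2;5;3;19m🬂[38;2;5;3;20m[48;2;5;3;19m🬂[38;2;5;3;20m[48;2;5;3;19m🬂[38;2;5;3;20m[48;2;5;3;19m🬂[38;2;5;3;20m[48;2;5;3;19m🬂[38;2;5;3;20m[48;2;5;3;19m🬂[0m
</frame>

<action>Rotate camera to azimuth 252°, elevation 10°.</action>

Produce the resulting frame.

<frame>
[38;2;10;10;34m[48;2;9;9;32m🬂[38;2;10;10;34m[48;2;9;9;32m🬂[38;2;10;10;34m[48;2;9;9;32m🬂[38;2;10;10;34m[48;2;9;9;32m🬂[38;2;10;10;34m[48;2;9;9;32m🬂[38;2;10;10;34m[48;2;9;9;32m🬂[38;2;10;10;34m[48;2;9;9;32m🬂[38;2;10;10;34m[48;2;9;9;32m🬂[38;2;10;10;34m[48;2;9;9;32m🬂[38;2;10;10;34m[48;2;9;9;32m🬂[38;2;10;10;34m[48;2;9;9;32m🬂[38;2;10;10;34m[48;2;9;9;32m🬂[0m
[38;2;8;8;30m[48;2;8;7;29m🬎[38;2;8;8;30m[48;2;8;7;29m🬎[38;2;8;8;30m[48;2;8;7;29m🬎[38;2;8;8;30m[48;2;8;7;29m🬎[38;2;8;8;30m[48;2;8;7;29m🬎[38;2;8;8;30m[48;2;89;89;107m🬎[38;2;8;8;30m[48;2;49;49;61m🬎[38;2;32;32;41m[48;2;8;7;30m🬏[38;2;8;8;30m[48;2;8;7;29m🬎[38;2;8;8;30m[48;2;8;7;29m🬎[38;2;8;8;30m[48;2;8;7;29m🬎[38;2;8;8;30m[48;2;8;7;29m🬎[0m
[38;2;7;7;27m[48;2;7;6;26m🬎[38;2;7;7;27m[48;2;7;6;26m🬎[38;2;7;7;27m[48;2;7;6;26m🬎[38;2;7;7;27m[48;2;7;6;26m🬎[38;2;46;46;63m[48;2;126;126;144m🬟[38;2;124;124;138m[48;2;48;48;58m🬄[38;2;35;35;44m[48;2;21;21;26m🬂[38;2;20;20;25m[48;2;17;17;21m🬀[38;2;17;17;21m[48;2;7;6;27m🬓[38;2;7;7;27m[48;2;7;6;26m🬎[38;2;7;7;27m[48;2;7;6;26m🬎[38;2;7;7;27m[48;2;7;6;26m🬎[0m
[38;2;7;5;25m[48;2;6;5;24m🬎[38;2;7;5;25m[48;2;6;5;24m🬎[38;2;7;5;25m[48;2;6;5;24m🬎[38;2;7;5;25m[48;2;6;5;24m🬎[38;2;51;51;63m[48;2;30;30;38m🬆[38;2;30;30;38m[48;2;18;18;22m🬀[38;2;17;17;21m[48;2;17;17;21m [38;2;17;17;21m[48;2;17;17;21m [38;2;17;17;21m[48;2;6;5;25m▌[38;2;7;5;25m[48;2;6;5;24m🬎[38;2;7;5;25m[48;2;6;5;24m🬎[38;2;7;5;25m[48;2;6;5;24m🬎[0m
[38;2;6;4;22m[48;2;5;4;21m🬎[38;2;6;4;22m[48;2;5;4;21m🬎[38;2;6;4;22m[48;2;5;4;21m🬎[38;2;6;4;22m[48;2;5;4;21m🬎[38;2;17;17;21m[48;2;5;4;21m🬁[38;2;17;17;21m[48;2;5;4;21m🬎[38;2;17;17;21m[48;2;5;4;21m🬎[38;2;17;17;21m[48;2;5;4;21m🬆[38;2;6;4;22m[48;2;5;4;21m🬎[38;2;6;4;22m[48;2;5;4;21m🬎[38;2;6;4;22m[48;2;5;4;21m🬎[38;2;6;4;22m[48;2;5;4;21m🬎[0m
[38;2;5;3;20m[48;2;5;3;19m🬂[38;2;5;3;20m[48;2;5;3;19m🬂[38;2;5;3;20m[48;2;5;3;19m🬂[38;2;5;3;20m[48;2;5;3;19m🬂[38;2;5;3;20m[48;2;5;3;19m🬂[38;2;5;3;20m[48;2;5;3;19m🬂[38;2;5;3;20m[48;2;5;3;19m🬂[38;2;5;3;20m[48;2;5;3;19m🬂[38;2;5;3;20m[48;2;5;3;19m🬂[38;2;5;3;20m[48;2;5;3;19m🬂[38;2;5;3;20m[48;2;5;3;19m🬂[38;2;5;3;20m[48;2;5;3;19m🬂[0m
</frame>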